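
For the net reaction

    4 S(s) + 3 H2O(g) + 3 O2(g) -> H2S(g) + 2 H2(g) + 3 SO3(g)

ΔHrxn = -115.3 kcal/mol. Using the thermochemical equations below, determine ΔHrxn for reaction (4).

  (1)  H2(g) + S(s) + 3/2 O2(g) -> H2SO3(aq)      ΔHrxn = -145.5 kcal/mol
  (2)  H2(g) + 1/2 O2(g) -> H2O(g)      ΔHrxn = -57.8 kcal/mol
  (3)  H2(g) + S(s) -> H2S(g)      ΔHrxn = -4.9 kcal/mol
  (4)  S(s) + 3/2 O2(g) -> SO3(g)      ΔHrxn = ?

(1): not needed (H2SO3(aq) appears nowhere else).
(2) reversed and × 3 (reverse to put H2O(g) on the reactant side; scale by 3 for the 3 H2O(g)): (-3)·(-57.8) = +173.4 kcal/mol
(3) as written (H2S(g) already on the product side): -4.9 kcal/mol
(4) × 3 (scale by 3 for the 3 SO3(g)): contributes 3·x
-115.3 = (+173.4) + (-4.9) + 3·x
x = (-115.3 − (+168.5)) / (3) = -94.6 kcal/mol

ΔHrxn = -94.6 kcal/mol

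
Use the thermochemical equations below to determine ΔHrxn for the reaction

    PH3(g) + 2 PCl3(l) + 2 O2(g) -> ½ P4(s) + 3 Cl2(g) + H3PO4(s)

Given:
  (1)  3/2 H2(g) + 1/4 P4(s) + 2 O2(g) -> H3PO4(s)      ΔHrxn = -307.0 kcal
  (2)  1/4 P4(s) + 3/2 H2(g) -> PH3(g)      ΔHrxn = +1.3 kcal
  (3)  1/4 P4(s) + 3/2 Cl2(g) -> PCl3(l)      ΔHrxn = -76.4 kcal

(1) as written: -307.0 kcal
(2) reversed: -1.3 kcal
(3) reversed and × 2: (-2)·(-76.4) = +152.8 kcal
Since enthalpy is a state function, ΔHrxn = (-307.0) + (-1.3) + (+152.8) = -155.5 kcal

ΔHrxn = -155.5 kcal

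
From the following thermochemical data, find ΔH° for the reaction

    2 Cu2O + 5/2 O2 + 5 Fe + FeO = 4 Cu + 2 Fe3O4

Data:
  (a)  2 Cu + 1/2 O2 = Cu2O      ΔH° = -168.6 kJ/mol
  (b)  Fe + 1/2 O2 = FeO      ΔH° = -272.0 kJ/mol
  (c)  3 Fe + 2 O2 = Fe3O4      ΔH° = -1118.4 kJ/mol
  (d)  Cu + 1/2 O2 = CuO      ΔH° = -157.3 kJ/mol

(a) reversed and × 2: (-2)·(-168.6) = +337.2 kJ/mol
(b) reversed: +272.0 kJ/mol
(c) × 2: (2)·(-1118.4) = -2236.8 kJ/mol
(d): not needed.
Combining the equations, ΔH° = (+337.2) + (+272.0) + (-2236.8) = -1627.6 kJ/mol

ΔH° = -1627.6 kJ/mol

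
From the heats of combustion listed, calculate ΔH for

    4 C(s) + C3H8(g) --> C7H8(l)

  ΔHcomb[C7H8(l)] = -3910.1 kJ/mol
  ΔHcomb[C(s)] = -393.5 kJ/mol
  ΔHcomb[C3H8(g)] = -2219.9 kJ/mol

ΔH = 116.2 kJ/mol

With combustion enthalpies, reactants minus products:
= [4·(-393.5) + 1·(-2219.9)] − [1·(-3910.1)]
= 116.2 kJ/mol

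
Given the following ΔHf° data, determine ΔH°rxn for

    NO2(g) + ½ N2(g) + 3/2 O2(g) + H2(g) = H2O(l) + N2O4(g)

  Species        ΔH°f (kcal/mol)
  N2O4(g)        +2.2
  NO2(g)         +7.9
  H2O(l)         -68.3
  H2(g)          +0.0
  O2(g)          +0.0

Products: 1·(-68.3) + 1·(+2.2) = -66.1
Reactants: 1·(+7.9) + 1/2·(+0.0) + 3/2·(+0.0) + 1·(+0.0) = +7.9
ΔH°rxn = (-66.1) − (+7.9) = -74.0 kcal/mol

ΔH°rxn = -74.0 kcal/mol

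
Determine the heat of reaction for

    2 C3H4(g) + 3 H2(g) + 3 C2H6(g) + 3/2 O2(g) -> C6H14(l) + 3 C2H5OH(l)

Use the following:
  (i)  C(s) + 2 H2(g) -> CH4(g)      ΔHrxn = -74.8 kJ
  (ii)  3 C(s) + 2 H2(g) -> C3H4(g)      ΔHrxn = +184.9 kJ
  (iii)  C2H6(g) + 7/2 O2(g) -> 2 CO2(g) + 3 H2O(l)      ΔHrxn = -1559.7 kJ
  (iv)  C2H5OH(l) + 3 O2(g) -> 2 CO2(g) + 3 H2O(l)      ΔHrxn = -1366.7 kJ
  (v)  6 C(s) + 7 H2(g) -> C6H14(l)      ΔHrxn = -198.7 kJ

ΔHrxn = -1147.5 kJ

(i): not needed.
(ii) reversed and × 2: (-2)·(+184.9) = -369.8 kJ
(iii) × 3: (3)·(-1559.7) = -4679.1 kJ
(iv) reversed and × 3: (-3)·(-1366.7) = +4100.1 kJ
(v) as written: -198.7 kJ
By Hess's law, ΔHrxn = (-2)·(+184.9) + (3)·(-1559.7) + (-3)·(-1366.7) + (1)·(-198.7) = -1147.5 kJ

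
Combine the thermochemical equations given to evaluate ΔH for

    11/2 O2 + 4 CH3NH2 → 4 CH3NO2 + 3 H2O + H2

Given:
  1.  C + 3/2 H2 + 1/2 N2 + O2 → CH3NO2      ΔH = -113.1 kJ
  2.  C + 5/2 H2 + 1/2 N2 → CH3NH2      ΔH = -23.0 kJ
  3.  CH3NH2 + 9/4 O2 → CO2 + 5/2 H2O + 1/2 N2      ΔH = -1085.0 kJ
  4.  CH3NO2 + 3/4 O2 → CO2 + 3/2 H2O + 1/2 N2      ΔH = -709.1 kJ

eq. 1 as written: -113.1 kJ
eq. 2 reversed: +23.0 kJ
eq. 3 × 3: (3)·(-1085.0) = -3255.0 kJ
eq. 4 reversed and × 3: (-3)·(-709.1) = +2127.3 kJ
Since enthalpy is a state function, ΔH = (-113.1) + (+23.0) + (-3255.0) + (+2127.3) = -1217.8 kJ

ΔH = -1217.8 kJ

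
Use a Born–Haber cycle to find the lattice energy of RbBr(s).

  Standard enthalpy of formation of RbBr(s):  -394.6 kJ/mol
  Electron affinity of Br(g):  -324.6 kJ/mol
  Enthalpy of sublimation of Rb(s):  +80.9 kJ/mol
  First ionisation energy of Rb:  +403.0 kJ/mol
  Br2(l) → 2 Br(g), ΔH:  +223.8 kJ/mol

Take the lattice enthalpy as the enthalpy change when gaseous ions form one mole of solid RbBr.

ΔHf° = 1·ΔHsub + 1·(ΣIE) + 1/2·D(Br2) + 1·EA + U
-394.6 = 1·(+80.9) + 1·(+403.0) + 1/2·(+223.8) + 1·(-324.6) + U
U = -394.6 − (+271.2) = -665.8 kJ/mol

U = -665.8 kJ/mol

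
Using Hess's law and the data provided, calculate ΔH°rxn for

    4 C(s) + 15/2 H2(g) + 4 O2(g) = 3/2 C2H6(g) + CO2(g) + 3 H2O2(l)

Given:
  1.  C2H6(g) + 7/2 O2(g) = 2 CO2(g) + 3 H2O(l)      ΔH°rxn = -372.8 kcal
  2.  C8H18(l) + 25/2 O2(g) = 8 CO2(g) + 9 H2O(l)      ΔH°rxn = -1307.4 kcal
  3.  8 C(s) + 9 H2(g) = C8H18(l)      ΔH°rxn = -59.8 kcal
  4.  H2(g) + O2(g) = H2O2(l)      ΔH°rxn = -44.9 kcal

eq. 1 reversed and × 3/2: (-3/2)·(-372.8) = +559.2 kcal
eq. 2 × 1/2: (1/2)·(-1307.4) = -653.7 kcal
eq. 3 × 1/2: (1/2)·(-59.8) = -29.9 kcal
eq. 4 × 3: (3)·(-44.9) = -134.7 kcal
Summing the manipulated equations, ΔH°rxn = (-3/2)·(-372.8) + (1/2)·(-1307.4) + (1/2)·(-59.8) + (3)·(-44.9) = -259.1 kcal

ΔH°rxn = -259.1 kcal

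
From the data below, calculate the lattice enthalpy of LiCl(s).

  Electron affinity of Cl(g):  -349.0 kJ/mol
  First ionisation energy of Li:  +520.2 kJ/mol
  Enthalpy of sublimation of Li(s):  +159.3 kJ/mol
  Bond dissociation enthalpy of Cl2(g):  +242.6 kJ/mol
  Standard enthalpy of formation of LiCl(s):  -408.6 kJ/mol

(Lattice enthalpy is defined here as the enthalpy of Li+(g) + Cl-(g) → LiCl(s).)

ΔHf° = 1·ΔHsub + 1·(ΣIE) + 1/2·D(Cl2) + 1·EA + U
-408.6 = 1·(+159.3) + 1·(+520.2) + 1/2·(+242.6) + 1·(-349.0) + U
U = -408.6 − (+451.8) = -860.4 kJ/mol

U = -860.4 kJ/mol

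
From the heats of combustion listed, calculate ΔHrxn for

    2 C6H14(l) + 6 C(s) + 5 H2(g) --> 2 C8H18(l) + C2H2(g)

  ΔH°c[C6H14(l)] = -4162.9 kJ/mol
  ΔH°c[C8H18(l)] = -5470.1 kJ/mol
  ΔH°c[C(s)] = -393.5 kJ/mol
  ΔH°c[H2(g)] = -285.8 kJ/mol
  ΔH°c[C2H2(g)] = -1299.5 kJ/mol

ΔHrxn = 123.9 kJ/mol

With combustion enthalpies, reactants minus products:
= [2·(-4162.9) + 6·(-393.5) + 5·(-285.8)] − [2·(-5470.1) + 1·(-1299.5)]
= 123.9 kJ/mol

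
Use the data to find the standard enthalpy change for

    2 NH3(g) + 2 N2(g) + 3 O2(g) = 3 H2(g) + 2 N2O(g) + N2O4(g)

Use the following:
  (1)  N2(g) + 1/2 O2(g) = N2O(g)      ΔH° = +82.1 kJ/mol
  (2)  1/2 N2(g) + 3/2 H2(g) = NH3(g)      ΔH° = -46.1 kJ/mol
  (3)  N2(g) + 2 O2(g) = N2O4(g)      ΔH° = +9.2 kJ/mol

(1) × 2 (×2 to match 2 N2O(g) in the target): (2)·(+82.1) = +164.2 kJ/mol
(2) reversed and × 2 (reverse to put NH3(g) on the reactant side; ×2 to match 2 NH3(g) in the target): (-2)·(-46.1) = +92.2 kJ/mol
(3) as written (N2O4(g) already on the product side): +9.2 kJ/mol
Combining the equations, ΔH° = (+164.2) + (+92.2) + (+9.2) = 265.6 kJ/mol

ΔH° = 265.6 kJ/mol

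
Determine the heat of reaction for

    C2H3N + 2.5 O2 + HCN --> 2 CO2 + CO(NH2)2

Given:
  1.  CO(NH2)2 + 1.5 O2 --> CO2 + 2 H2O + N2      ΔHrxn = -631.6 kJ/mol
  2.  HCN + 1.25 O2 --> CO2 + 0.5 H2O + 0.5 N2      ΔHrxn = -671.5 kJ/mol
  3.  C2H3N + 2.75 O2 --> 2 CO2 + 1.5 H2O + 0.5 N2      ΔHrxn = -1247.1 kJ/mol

eq. 1 reversed: +631.6 kJ/mol
eq. 2 as written: -671.5 kJ/mol
eq. 3 as written: -1247.1 kJ/mol
Summing the manipulated equations, ΔHrxn = (-1)·(-631.6) + (1)·(-671.5) + (1)·(-1247.1) = -1287.0 kJ/mol

ΔHrxn = -1287.0 kJ/mol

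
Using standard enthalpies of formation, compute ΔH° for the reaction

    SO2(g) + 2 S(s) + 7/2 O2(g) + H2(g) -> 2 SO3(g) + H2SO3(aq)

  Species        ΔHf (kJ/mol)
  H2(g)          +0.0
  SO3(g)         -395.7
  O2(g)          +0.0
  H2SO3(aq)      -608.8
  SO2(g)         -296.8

Products: 2·(-395.7) + 1·(-608.8) = -1400.2
Reactants: 1·(-296.8) + 2·(+0.0) + 7/2·(+0.0) + 1·(+0.0) = -296.8
ΔH° = (-1400.2) − (-296.8) = -1103.4 kJ/mol

ΔH° = -1103.4 kJ/mol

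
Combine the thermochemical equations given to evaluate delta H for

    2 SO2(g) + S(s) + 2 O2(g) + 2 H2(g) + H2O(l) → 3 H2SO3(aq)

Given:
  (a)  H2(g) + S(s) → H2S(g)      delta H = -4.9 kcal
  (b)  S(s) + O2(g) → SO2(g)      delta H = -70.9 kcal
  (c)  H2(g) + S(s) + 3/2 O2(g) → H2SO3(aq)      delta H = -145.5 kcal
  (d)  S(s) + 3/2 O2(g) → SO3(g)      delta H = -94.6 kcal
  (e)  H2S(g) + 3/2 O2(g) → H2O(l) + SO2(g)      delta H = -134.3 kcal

(a) reversed: +4.9 kcal
(b) reversed: +70.9 kcal
(c) × 3 (×3 to match 3 H2SO3(aq) in the target): (3)·(-145.5) = -436.5 kcal
(d): not needed (SO3(g) appears nowhere else).
(e) reversed (reverse to put H2O(l) on the reactant side): +134.3 kcal
delta H = (+4.9) + (+70.9) + (-436.5) + (+134.3) = -226.4 kcal

delta H = -226.4 kcal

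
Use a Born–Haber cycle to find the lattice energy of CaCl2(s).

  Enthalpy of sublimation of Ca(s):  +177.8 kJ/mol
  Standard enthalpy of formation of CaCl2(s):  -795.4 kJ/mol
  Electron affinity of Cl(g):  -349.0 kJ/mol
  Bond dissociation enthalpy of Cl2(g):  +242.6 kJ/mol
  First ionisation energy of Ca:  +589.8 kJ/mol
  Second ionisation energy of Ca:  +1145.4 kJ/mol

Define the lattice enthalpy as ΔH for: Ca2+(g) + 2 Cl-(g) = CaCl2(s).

ΔHf° = 1·ΔHsub + 1·(ΣIE) + 1·D(Cl2) + 2·EA + U
-795.4 = 1·(+177.8) + 1·(+1735.2) + 1·(+242.6) + 2·(-349.0) + U
U = -795.4 − (+1457.6) = -2253.0 kJ/mol

U = -2253.0 kJ/mol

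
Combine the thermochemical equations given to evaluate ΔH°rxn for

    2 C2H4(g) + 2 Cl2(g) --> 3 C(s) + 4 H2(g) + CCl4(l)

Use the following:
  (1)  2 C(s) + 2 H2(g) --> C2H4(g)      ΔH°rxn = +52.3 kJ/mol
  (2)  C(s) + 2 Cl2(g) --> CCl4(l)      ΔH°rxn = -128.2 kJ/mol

ΔH°rxn = -232.8 kJ/mol

(1) reversed and × 2 (C2H4(g) must end up as a reactant; ×2 to match 2 C2H4(g) in the target): (-2)·(+52.3) = -104.6 kJ/mol
(2) as written (CCl4(l) already on the product side): -128.2 kJ/mol
ΔH°rxn = (-2)·(+52.3) + (1)·(-128.2) = -232.8 kJ/mol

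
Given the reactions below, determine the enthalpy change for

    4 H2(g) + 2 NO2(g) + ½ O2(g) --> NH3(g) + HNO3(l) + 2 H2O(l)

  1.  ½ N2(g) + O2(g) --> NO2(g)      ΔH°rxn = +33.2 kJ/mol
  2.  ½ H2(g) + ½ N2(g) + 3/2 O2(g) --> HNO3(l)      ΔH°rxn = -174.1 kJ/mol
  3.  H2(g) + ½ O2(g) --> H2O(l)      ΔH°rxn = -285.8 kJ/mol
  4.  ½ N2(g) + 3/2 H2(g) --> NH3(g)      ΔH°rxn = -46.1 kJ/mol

eq. 1 reversed and × 2: (-2)·(+33.2) = -66.4 kJ/mol
eq. 2 as written: -174.1 kJ/mol
eq. 3 × 2: (2)·(-285.8) = -571.6 kJ/mol
eq. 4 as written: -46.1 kJ/mol
Since enthalpy is a state function, ΔH°rxn = (-66.4) + (-174.1) + (-571.6) + (-46.1) = -858.2 kJ/mol

ΔH°rxn = -858.2 kJ/mol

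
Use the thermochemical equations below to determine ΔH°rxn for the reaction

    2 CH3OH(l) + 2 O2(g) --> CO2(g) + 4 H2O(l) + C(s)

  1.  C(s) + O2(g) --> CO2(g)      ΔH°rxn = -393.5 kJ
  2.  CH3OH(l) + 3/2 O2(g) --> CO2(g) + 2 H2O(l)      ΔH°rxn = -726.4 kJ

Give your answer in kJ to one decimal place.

eq. 1 reversed: +393.5 kJ
eq. 2 × 2: (2)·(-726.4) = -1452.8 kJ
ΔH°rxn = (-1)·(-393.5) + (2)·(-726.4) = -1059.3 kJ

ΔH°rxn = -1059.3 kJ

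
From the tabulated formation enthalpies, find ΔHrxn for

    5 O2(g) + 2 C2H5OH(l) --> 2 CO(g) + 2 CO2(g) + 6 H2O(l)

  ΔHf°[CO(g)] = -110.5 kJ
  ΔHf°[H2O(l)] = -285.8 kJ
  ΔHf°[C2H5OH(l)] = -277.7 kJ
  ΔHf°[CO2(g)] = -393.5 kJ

ΔHrxn = -2167.4 kJ

Products: 2·(-110.5) + 2·(-393.5) + 6·(-285.8) = -2722.8
Reactants: 5·(+0.0) + 2·(-277.7) = -555.4
ΔHrxn = (-2722.8) − (-555.4) = -2167.4 kJ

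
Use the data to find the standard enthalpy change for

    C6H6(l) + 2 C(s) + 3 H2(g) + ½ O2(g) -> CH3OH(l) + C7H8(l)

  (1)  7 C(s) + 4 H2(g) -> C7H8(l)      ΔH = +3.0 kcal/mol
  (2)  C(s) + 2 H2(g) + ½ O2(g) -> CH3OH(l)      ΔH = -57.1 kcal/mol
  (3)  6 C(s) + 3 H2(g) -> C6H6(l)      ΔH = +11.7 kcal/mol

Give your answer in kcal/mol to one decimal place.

ΔH = -65.8 kcal/mol

(1) as written: +3.0 kcal/mol
(2) as written: -57.1 kcal/mol
(3) reversed: -11.7 kcal/mol
ΔH = (1)·(+3.0) + (1)·(-57.1) + (-1)·(+11.7) = -65.8 kcal/mol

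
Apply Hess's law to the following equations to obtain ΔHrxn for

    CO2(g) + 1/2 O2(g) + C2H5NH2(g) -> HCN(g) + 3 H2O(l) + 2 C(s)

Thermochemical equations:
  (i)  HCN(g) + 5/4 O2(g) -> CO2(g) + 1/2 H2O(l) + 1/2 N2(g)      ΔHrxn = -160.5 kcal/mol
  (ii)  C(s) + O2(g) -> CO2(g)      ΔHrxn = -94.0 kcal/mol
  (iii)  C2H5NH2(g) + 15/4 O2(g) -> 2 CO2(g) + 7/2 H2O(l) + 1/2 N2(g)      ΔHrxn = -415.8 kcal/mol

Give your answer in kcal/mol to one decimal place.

(i) reversed: +160.5 kcal/mol
(ii) reversed and × 2: (-2)·(-94.0) = +188.0 kcal/mol
(iii) as written: -415.8 kcal/mol
ΔHrxn = (-1)·(-160.5) + (-2)·(-94.0) + (1)·(-415.8) = -67.3 kcal/mol

ΔHrxn = -67.3 kcal/mol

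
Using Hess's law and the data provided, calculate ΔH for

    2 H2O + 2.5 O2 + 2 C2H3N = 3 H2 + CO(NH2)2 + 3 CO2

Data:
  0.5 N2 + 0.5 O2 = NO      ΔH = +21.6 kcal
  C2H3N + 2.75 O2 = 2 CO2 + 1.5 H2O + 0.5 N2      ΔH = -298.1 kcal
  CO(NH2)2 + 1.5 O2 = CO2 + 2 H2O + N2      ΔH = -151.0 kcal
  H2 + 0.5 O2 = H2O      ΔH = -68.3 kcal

equation 1: not needed.
equation 2 × 2: (2)·(-298.1) = -596.2 kcal
equation 3 reversed: +151.0 kcal
equation 4 reversed and × 3: (-3)·(-68.3) = +204.9 kcal
Since enthalpy is a state function, ΔH = (-596.2) + (+151.0) + (+204.9) = -240.3 kcal

ΔH = -240.3 kcal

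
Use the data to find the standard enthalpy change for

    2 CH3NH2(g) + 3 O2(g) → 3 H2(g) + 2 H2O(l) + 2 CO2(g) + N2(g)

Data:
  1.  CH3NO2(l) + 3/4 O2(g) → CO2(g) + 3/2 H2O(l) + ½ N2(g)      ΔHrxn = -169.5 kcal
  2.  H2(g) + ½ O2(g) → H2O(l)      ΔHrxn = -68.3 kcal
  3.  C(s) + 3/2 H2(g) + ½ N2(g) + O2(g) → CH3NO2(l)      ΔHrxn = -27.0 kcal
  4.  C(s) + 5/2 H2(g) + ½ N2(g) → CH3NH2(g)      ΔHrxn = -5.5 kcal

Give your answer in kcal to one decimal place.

ΔHrxn = -313.7 kcal

eq. 1 × 2 (×2 to match 2 CO2(g) in the target): (2)·(-169.5) = -339.0 kcal
eq. 2 reversed: +68.3 kcal
eq. 3 × 2: (2)·(-27.0) = -54.0 kcal
eq. 4 reversed and × 2 (reverse to put CH3NH2(g) on the reactant side; ×2 to match 2 CH3NH2(g) in the target): (-2)·(-5.5) = +11.0 kcal
ΔHrxn = (-339.0) + (+68.3) + (-54.0) + (+11.0) = -313.7 kcal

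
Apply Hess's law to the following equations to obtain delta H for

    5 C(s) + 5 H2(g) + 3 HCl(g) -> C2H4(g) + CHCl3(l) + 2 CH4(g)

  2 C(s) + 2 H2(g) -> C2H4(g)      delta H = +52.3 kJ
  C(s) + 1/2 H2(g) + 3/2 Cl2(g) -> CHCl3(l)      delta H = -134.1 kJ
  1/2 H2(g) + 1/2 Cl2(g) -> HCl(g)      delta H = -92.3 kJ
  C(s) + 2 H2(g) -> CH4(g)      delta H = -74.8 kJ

equation 1 as written: +52.3 kJ
equation 2 as written: -134.1 kJ
equation 3 reversed and × 3: (-3)·(-92.3) = +276.9 kJ
equation 4 × 2: (2)·(-74.8) = -149.6 kJ
delta H = (+52.3) + (-134.1) + (+276.9) + (-149.6) = 45.5 kJ

delta H = 45.5 kJ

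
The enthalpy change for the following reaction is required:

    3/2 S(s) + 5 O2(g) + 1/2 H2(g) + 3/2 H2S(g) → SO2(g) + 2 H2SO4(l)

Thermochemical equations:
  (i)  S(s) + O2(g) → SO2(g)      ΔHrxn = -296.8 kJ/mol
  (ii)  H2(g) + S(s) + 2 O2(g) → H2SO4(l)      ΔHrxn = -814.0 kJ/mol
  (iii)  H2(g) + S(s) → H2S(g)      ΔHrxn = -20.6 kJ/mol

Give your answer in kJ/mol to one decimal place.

(i) as written (SO2(g) already on the product side): -296.8 kJ/mol
(ii) × 2 (×2 to match 2 H2SO4(l) in the target): (2)·(-814.0) = -1628.0 kJ/mol
(iii) reversed and × 3/2 (reverse to put H2S(g) on the reactant side; scale by 3/2 for the 3/2 H2S(g)): (-3/2)·(-20.6) = +30.9 kJ/mol
Summing the manipulated equations, ΔHrxn = (-296.8) + (-1628.0) + (+30.9) = -1893.9 kJ/mol

ΔHrxn = -1893.9 kJ/mol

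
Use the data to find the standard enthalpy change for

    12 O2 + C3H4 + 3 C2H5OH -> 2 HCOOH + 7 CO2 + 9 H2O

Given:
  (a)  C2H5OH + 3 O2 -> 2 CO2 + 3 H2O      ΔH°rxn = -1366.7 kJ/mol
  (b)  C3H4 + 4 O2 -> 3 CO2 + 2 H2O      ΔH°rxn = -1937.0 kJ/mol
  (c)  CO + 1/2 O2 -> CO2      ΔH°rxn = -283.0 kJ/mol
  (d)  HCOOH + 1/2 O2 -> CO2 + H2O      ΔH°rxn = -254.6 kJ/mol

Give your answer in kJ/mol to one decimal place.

(a) × 3 (×3 to match 3 C2H5OH in the target): (3)·(-1366.7) = -4100.1 kJ/mol
(b) as written (C3H4 already on the reactant side): -1937.0 kJ/mol
(c): not needed (CO appears nowhere else).
(d) reversed and × 2 (HCOOH must end up as a product; ×2 to match 2 HCOOH in the target): (-2)·(-254.6) = +509.2 kJ/mol
Summing the manipulated equations, ΔH°rxn = (3)·(-1366.7) + (1)·(-1937.0) + (-2)·(-254.6) = -5527.9 kJ/mol

ΔH°rxn = -5527.9 kJ/mol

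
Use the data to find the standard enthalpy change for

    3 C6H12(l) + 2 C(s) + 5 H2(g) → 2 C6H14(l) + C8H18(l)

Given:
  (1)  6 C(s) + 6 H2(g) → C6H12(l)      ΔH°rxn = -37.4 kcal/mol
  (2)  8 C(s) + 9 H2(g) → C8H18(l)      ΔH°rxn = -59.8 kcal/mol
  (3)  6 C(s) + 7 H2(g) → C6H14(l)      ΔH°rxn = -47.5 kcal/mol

ΔH°rxn = -42.6 kcal/mol

(1) reversed and × 3: (-3)·(-37.4) = +112.2 kcal/mol
(2) as written: -59.8 kcal/mol
(3) × 2: (2)·(-47.5) = -95.0 kcal/mol
Summing the manipulated equations, ΔH°rxn = (+112.2) + (-59.8) + (-95.0) = -42.6 kcal/mol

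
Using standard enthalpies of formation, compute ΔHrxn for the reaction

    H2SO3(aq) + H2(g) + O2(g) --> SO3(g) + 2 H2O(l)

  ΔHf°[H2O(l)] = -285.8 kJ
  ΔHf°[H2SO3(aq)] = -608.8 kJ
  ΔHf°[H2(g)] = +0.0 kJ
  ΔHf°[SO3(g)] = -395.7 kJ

Products: 1·(-395.7) + 2·(-285.8) = -967.3
Reactants: 1·(-608.8) + 1·(+0.0) + 1·(+0.0) = -608.8
ΔHrxn = (-967.3) − (-608.8) = -358.5 kJ

ΔHrxn = -358.5 kJ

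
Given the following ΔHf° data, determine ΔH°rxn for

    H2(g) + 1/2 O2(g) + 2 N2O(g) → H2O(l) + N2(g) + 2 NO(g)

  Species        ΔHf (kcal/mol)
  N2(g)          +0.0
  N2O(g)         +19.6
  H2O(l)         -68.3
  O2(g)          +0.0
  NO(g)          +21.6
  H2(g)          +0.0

ΔH°rxn = Σ nΔHf°(products) − Σ nΔHf°(reactants).
Products: 1·(-68.3) + 1·(+0.0) + 2·(+21.6) = -25.1
Reactants: 1·(+0.0) + 1/2·(+0.0) + 2·(+19.6) = +39.2
ΔH°rxn = (-25.1) − (+39.2) = -64.3 kcal/mol

ΔH°rxn = -64.3 kcal/mol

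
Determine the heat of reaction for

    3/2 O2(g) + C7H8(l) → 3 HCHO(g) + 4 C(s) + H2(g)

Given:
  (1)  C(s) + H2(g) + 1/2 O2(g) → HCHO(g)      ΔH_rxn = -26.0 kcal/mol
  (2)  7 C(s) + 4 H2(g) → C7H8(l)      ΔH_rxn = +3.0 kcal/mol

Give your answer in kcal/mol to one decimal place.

(1) × 3 (×3 to match 3 HCHO(g) in the target): (3)·(-26.0) = -78.0 kcal/mol
(2) reversed (C7H8(l) must end up as a reactant): -3.0 kcal/mol
ΔH_rxn = (-78.0) + (-3.0) = -81.0 kcal/mol

ΔH_rxn = -81.0 kcal/mol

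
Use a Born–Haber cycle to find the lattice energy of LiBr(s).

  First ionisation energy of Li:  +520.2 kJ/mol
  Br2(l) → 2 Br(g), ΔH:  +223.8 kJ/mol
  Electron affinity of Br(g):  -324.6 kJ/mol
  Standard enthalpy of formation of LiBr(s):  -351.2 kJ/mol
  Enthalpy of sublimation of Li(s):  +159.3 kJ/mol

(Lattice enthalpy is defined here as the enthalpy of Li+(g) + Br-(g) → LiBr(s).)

U = -818.0 kJ/mol

ΔHf° = 1·ΔHsub + 1·(ΣIE) + 1/2·D(Br2) + 1·EA + U
-351.2 = 1·(+159.3) + 1·(+520.2) + 1/2·(+223.8) + 1·(-324.6) + U
U = -351.2 − (+466.8) = -818.0 kJ/mol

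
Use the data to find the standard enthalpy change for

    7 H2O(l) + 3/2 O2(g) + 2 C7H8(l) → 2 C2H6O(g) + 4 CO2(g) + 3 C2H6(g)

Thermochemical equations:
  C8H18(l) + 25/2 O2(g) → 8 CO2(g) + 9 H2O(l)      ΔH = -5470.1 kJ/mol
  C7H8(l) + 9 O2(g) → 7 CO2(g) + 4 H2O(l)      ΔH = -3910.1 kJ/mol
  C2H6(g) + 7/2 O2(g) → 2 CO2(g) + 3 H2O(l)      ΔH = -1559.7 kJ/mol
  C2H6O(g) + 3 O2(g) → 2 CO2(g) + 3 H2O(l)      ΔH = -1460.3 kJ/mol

ΔH = -220.5 kJ/mol

equation 1: not needed (C8H18(l) appears nowhere else).
equation 2 × 2 (scale by 2 for the 2 C7H8(l)): (2)·(-3910.1) = -7820.2 kJ/mol
equation 3 reversed and × 3 (C2H6(g) must end up as a product; ×3 to match 3 C2H6(g) in the target): (-3)·(-1559.7) = +4679.1 kJ/mol
equation 4 reversed and × 2 (C2H6O(g) must end up as a product; ×2 to match 2 C2H6O(g) in the target): (-2)·(-1460.3) = +2920.6 kJ/mol
Combining the equations, ΔH = (2)·(-3910.1) + (-3)·(-1559.7) + (-2)·(-1460.3) = -220.5 kJ/mol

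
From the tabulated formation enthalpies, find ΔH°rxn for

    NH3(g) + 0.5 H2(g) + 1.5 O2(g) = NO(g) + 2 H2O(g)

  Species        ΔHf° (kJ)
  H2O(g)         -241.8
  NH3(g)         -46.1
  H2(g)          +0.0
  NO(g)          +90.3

ΔH°rxn = Σ nΔHf°(products) − Σ nΔHf°(reactants).
Products: 1·(+90.3) + 2·(-241.8) = -393.3
Reactants: 1·(-46.1) + 1/2·(+0.0) + 3/2·(+0.0) = -46.1
ΔH°rxn = (-393.3) − (-46.1) = -347.2 kJ

ΔH°rxn = -347.2 kJ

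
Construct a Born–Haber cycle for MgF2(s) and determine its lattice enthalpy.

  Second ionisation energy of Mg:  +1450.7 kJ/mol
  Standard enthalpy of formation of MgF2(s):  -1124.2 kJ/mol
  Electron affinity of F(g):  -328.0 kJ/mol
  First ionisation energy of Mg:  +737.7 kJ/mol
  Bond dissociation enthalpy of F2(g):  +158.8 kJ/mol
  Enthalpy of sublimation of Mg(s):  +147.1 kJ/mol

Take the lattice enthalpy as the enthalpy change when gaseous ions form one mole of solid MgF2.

ΔHf° = 1·ΔHsub + 1·(ΣIE) + 1·D(F2) + 2·EA + U
-1124.2 = 1·(+147.1) + 1·(+2188.4) + 1·(+158.8) + 2·(-328.0) + U
U = -1124.2 − (+1838.3) = -2962.5 kJ/mol

U = -2962.5 kJ/mol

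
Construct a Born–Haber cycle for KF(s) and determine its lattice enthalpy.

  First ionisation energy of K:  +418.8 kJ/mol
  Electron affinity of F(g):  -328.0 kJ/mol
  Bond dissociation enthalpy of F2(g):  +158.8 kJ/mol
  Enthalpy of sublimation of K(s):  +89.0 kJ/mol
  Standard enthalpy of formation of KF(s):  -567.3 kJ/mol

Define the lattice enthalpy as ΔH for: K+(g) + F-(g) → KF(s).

U = -826.5 kJ/mol

ΔHf° = 1·ΔHsub + 1·(ΣIE) + 1/2·D(F2) + 1·EA + U
-567.3 = 1·(+89.0) + 1·(+418.8) + 1/2·(+158.8) + 1·(-328.0) + U
U = -567.3 − (+259.2) = -826.5 kJ/mol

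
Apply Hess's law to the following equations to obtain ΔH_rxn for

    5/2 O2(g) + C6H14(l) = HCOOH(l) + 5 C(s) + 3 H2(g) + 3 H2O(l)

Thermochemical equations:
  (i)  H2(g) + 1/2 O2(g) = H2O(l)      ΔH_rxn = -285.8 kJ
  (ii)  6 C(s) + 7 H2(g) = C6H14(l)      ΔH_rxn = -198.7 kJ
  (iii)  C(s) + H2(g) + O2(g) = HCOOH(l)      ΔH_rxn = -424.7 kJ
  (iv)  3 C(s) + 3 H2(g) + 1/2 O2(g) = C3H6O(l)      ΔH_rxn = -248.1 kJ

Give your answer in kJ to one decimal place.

ΔH_rxn = -1083.4 kJ

(i) × 3: (3)·(-285.8) = -857.4 kJ
(ii) reversed: +198.7 kJ
(iii) as written: -424.7 kJ
(iv): not needed.
By Hess's law, ΔH_rxn = (3)·(-285.8) + (-1)·(-198.7) + (1)·(-424.7) = -1083.4 kJ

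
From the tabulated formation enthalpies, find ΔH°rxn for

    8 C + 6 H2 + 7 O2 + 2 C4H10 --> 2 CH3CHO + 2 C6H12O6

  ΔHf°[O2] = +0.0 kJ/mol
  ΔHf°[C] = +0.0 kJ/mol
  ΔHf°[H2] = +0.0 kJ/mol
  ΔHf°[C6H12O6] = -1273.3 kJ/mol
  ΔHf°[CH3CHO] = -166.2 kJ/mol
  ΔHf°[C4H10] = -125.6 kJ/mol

ΔH°rxn = Σ nΔHf°(products) − Σ nΔHf°(reactants).
Products: 2·(-166.2) + 2·(-1273.3) = -2879.0
Reactants: 8·(+0.0) + 6·(+0.0) + 7·(+0.0) + 2·(-125.6) = -251.2
ΔH°rxn = (-2879.0) − (-251.2) = -2627.8 kJ/mol

ΔH°rxn = -2627.8 kJ/mol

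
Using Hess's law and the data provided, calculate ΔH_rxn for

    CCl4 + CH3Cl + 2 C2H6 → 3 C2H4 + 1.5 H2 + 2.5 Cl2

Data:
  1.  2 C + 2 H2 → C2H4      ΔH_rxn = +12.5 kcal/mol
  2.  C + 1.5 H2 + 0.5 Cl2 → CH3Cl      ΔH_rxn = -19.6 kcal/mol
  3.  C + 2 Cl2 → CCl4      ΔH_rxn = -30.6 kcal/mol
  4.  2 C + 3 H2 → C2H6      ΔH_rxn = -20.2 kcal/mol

eq. 1 × 3 (×3 to match 3 C2H4 in the target): (3)·(+12.5) = +37.5 kcal/mol
eq. 2 reversed (CH3Cl must end up as a reactant): +19.6 kcal/mol
eq. 3 reversed (CCl4 must end up as a reactant): +30.6 kcal/mol
eq. 4 reversed and × 2 (C2H6 must end up as a reactant; ×2 to match 2 C2H6 in the target): (-2)·(-20.2) = +40.4 kcal/mol
Combining the equations, ΔH_rxn = (+37.5) + (+19.6) + (+30.6) + (+40.4) = 128.1 kcal/mol

ΔH_rxn = 128.1 kcal/mol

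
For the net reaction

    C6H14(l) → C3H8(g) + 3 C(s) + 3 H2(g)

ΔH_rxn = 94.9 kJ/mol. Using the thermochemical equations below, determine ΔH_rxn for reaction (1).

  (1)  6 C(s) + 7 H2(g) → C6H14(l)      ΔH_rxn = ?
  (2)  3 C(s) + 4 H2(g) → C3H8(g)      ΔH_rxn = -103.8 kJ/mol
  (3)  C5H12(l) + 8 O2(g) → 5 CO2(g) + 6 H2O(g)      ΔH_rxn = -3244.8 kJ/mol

ΔH_rxn = -198.7 kJ/mol

(1) reversed (reverse to put C6H14(l) on the reactant side): contributes −x
(2) as written (C3H8(g) already on the product side): -103.8 kJ/mol
(3): not needed (O2(g) appears nowhere else).
+94.9 = (-103.8) − x
x = (+94.9 − (-103.8)) / (-1) = -198.7 kJ/mol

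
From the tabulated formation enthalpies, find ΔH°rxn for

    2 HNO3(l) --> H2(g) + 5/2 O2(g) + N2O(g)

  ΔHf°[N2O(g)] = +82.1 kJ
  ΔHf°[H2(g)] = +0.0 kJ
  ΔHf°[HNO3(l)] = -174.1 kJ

ΔH°rxn = 430.3 kJ

Products: 1·(+0.0) + 5/2·(+0.0) + 1·(+82.1) = +82.1
Reactants: 2·(-174.1) = -348.2
ΔH°rxn = (+82.1) − (-348.2) = 430.3 kJ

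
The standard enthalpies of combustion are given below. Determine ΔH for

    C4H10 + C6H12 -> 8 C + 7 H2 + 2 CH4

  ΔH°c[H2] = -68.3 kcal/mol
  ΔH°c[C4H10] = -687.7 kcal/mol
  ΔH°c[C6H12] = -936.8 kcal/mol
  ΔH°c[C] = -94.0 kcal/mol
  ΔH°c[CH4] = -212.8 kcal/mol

ΔH = 31.2 kcal/mol

With combustion enthalpies, reactants minus products:
= [1·(-687.7) + 1·(-936.8)] − [8·(-94.0) + 7·(-68.3) + 2·(-212.8)]
= 31.2 kcal/mol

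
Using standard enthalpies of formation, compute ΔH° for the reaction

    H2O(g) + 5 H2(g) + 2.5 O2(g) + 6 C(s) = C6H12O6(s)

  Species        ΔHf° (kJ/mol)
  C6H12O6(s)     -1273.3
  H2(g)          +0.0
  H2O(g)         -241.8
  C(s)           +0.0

Products: 1·(-1273.3) = -1273.3
Reactants: 1·(-241.8) + 5·(+0.0) + 5/2·(+0.0) + 6·(+0.0) = -241.8
ΔH° = (-1273.3) − (-241.8) = -1031.5 kJ/mol

ΔH° = -1031.5 kJ/mol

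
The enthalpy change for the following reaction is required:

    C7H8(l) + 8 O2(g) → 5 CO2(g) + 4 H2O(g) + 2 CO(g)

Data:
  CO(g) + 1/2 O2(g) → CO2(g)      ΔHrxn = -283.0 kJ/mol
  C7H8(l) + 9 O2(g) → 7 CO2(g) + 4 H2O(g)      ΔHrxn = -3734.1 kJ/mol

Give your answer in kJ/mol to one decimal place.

equation 1 reversed and × 2: (-2)·(-283.0) = +566.0 kJ/mol
equation 2 as written: -3734.1 kJ/mol
Since enthalpy is a state function, ΔHrxn = (+566.0) + (-3734.1) = -3168.1 kJ/mol

ΔHrxn = -3168.1 kJ/mol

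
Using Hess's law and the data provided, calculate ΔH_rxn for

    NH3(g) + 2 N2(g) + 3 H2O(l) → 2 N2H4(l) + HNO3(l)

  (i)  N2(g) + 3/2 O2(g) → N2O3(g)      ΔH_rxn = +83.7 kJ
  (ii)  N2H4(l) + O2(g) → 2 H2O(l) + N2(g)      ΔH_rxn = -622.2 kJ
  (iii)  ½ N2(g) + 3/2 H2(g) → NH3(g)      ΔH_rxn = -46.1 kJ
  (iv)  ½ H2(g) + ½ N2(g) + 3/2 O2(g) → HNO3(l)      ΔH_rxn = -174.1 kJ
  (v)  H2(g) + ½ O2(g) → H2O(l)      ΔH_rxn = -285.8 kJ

ΔH_rxn = 830.6 kJ

(i): not needed.
(ii) reversed and × 2: (-2)·(-622.2) = +1244.4 kJ
(iii) reversed: +46.1 kJ
(iv) as written: -174.1 kJ
(v) as written: -285.8 kJ
By Hess's law, ΔH_rxn = (+1244.4) + (+46.1) + (-174.1) + (-285.8) = 830.6 kJ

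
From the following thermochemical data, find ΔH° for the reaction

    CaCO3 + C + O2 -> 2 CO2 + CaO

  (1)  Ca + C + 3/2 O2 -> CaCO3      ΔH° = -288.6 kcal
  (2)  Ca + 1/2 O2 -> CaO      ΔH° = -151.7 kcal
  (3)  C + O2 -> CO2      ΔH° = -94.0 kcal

ΔH° = -51.1 kcal

(1) reversed: +288.6 kcal
(2) as written: -151.7 kcal
(3) × 2: (2)·(-94.0) = -188.0 kcal
By Hess's law, ΔH° = (+288.6) + (-151.7) + (-188.0) = -51.1 kcal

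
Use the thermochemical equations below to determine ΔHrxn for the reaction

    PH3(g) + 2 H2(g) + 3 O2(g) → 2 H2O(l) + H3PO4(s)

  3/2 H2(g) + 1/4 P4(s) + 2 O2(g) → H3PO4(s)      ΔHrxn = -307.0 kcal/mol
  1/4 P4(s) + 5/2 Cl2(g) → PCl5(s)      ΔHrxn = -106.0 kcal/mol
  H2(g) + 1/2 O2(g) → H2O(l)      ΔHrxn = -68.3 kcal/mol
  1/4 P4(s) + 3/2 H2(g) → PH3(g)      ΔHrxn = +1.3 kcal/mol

ΔHrxn = -444.9 kcal/mol

equation 1 as written (H3PO4(s) already on the product side): -307.0 kcal/mol
equation 2: not needed (PCl5(s) appears nowhere else).
equation 3 × 2 (×2 to match 2 H2O(l) in the target): (2)·(-68.3) = -136.6 kcal/mol
equation 4 reversed (reverse to put PH3(g) on the reactant side): -1.3 kcal/mol
Combining the equations, ΔHrxn = (1)·(-307.0) + (2)·(-68.3) + (-1)·(+1.3) = -444.9 kcal/mol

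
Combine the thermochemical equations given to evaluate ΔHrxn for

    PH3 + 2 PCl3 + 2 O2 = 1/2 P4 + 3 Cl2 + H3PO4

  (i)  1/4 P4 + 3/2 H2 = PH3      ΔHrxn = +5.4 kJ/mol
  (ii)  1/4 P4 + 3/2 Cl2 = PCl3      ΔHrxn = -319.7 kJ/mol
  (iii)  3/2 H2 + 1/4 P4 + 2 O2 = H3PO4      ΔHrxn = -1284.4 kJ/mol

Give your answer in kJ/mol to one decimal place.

(i) reversed (PH3 must end up as a reactant): -5.4 kJ/mol
(ii) reversed and × 2 (reverse to put PCl3 on the reactant side; ×2 to match 2 PCl3 in the target): (-2)·(-319.7) = +639.4 kJ/mol
(iii) as written (H3PO4 already on the product side): -1284.4 kJ/mol
ΔHrxn = (-5.4) + (+639.4) + (-1284.4) = -650.4 kJ/mol

ΔHrxn = -650.4 kJ/mol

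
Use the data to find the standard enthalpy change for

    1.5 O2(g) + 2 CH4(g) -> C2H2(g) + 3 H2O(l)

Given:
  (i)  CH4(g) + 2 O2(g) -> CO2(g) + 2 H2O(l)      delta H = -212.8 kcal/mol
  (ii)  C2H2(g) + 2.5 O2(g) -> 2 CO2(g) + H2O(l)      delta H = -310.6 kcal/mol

delta H = -115.0 kcal/mol

(i) × 2: (2)·(-212.8) = -425.6 kcal/mol
(ii) reversed: +310.6 kcal/mol
Summing the manipulated equations, delta H = (2)·(-212.8) + (-1)·(-310.6) = -115.0 kcal/mol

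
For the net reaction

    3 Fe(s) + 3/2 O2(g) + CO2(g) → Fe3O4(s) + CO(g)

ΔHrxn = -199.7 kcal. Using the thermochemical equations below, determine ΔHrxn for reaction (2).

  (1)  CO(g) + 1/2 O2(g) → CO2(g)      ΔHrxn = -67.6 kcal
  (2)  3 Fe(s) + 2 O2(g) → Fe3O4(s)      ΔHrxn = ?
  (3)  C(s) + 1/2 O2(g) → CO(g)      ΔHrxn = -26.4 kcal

(1) reversed: +67.6 kcal
(2) as written: contributes x
(3): not needed.
-199.7 = (+67.6) + x
x = (-199.7 − (+67.6)) / (1) = -267.3 kcal

ΔHrxn = -267.3 kcal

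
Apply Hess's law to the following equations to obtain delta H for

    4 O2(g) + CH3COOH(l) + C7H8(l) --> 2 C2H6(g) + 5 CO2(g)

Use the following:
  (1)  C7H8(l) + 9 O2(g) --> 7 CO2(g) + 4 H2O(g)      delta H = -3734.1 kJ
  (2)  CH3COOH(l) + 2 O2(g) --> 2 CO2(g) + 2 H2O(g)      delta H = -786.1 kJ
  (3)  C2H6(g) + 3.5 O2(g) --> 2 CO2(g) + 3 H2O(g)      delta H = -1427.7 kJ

(1) as written: -3734.1 kJ
(2) as written: -786.1 kJ
(3) reversed and × 2: (-2)·(-1427.7) = +2855.4 kJ
delta H = (-3734.1) + (-786.1) + (+2855.4) = -1664.8 kJ

delta H = -1664.8 kJ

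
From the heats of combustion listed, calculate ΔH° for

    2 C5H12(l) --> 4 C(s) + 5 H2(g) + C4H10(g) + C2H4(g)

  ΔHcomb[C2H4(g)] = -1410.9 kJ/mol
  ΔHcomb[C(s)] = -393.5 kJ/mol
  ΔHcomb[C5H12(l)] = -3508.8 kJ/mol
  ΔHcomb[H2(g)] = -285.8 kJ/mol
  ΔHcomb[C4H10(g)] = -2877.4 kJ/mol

With combustion enthalpies, reactants minus products:
= [2·(-3508.8)] − [4·(-393.5) + 5·(-285.8) + 1·(-2877.4) + 1·(-1410.9)]
= 273.7 kJ/mol

ΔH° = 273.7 kJ/mol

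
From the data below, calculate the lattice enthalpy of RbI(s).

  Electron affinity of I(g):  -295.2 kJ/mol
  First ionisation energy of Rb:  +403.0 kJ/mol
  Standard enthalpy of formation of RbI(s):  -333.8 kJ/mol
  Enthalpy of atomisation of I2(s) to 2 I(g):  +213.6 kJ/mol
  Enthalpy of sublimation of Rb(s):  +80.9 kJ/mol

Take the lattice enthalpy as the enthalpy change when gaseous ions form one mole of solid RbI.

U = -629.3 kJ/mol

ΔHf° = 1·ΔHsub + 1·(ΣIE) + 1/2·D(I2) + 1·EA + U
-333.8 = 1·(+80.9) + 1·(+403.0) + 1/2·(+213.6) + 1·(-295.2) + U
U = -333.8 − (+295.5) = -629.3 kJ/mol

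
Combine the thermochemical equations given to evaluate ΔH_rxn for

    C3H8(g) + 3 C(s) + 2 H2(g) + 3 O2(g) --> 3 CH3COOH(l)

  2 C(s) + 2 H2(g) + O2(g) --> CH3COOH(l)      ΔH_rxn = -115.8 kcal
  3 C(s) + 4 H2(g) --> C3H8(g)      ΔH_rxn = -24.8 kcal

equation 1 × 3 (scale by 3 for the 3 CH3COOH(l)): (3)·(-115.8) = -347.4 kcal
equation 2 reversed (C3H8(g) must end up as a reactant): +24.8 kcal
Combining the equations, ΔH_rxn = (-347.4) + (+24.8) = -322.6 kcal

ΔH_rxn = -322.6 kcal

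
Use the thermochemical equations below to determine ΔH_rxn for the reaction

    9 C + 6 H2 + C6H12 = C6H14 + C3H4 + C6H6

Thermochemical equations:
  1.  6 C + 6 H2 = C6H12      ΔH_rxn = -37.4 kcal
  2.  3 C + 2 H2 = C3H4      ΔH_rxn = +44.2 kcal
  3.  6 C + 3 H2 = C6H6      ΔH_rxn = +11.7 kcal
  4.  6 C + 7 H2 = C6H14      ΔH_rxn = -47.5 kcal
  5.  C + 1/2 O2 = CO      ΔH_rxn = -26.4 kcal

ΔH_rxn = 45.8 kcal

eq. 1 reversed: +37.4 kcal
eq. 2 as written: +44.2 kcal
eq. 3 as written: +11.7 kcal
eq. 4 as written: -47.5 kcal
eq. 5: not needed.
ΔH_rxn = (+37.4) + (+44.2) + (+11.7) + (-47.5) = 45.8 kcal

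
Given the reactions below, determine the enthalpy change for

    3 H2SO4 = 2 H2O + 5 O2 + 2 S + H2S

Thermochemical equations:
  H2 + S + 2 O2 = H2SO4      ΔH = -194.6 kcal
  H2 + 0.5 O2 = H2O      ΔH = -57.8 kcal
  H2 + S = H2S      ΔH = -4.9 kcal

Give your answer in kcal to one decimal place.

ΔH = 463.3 kcal

equation 1 reversed and × 3 (H2SO4 must end up as a reactant; ×3 to match 3 H2SO4 in the target): (-3)·(-194.6) = +583.8 kcal
equation 2 × 2 (scale by 2 for the 2 H2O): (2)·(-57.8) = -115.6 kcal
equation 3 as written (H2S already on the product side): -4.9 kcal
Since enthalpy is a state function, ΔH = (+583.8) + (-115.6) + (-4.9) = 463.3 kcal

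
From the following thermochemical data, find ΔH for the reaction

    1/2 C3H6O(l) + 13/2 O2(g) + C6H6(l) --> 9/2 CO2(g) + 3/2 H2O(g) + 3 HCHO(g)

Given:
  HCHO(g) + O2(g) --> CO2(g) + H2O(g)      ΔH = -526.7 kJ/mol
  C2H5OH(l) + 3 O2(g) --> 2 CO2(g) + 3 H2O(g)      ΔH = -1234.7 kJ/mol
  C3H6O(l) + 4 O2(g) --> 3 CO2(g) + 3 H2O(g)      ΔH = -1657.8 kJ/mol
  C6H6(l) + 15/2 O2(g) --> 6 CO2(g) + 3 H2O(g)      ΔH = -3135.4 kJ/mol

equation 1 reversed and × 3: (-3)·(-526.7) = +1580.1 kJ/mol
equation 2: not needed.
equation 3 × 1/2: (1/2)·(-1657.8) = -828.9 kJ/mol
equation 4 as written: -3135.4 kJ/mol
Combining the equations, ΔH = (+1580.1) + (-828.9) + (-3135.4) = -2384.2 kJ/mol

ΔH = -2384.2 kJ/mol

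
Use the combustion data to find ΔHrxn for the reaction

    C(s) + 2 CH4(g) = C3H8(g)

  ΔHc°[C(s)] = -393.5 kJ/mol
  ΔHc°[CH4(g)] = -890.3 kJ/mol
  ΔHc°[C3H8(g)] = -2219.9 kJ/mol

ΔHrxn = 45.8 kJ/mol

Using ΔH = Σ nΔHc°(reactants) − Σ nΔHc°(products):
= [1·(-393.5) + 2·(-890.3)] − [1·(-2219.9)]
= 45.8 kJ/mol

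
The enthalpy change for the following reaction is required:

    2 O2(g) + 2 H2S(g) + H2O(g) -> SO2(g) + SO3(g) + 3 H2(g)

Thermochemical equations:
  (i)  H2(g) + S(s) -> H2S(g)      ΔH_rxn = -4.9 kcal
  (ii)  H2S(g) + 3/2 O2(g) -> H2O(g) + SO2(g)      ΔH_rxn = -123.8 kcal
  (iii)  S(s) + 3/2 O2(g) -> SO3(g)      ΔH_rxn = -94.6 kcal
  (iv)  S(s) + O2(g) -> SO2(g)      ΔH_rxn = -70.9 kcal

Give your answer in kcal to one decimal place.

(i) reversed and × 3: (-3)·(-4.9) = +14.7 kcal
(ii) reversed: +123.8 kcal
(iii) as written: -94.6 kcal
(iv) × 2: (2)·(-70.9) = -141.8 kcal
By Hess's law, ΔH_rxn = (+14.7) + (+123.8) + (-94.6) + (-141.8) = -97.9 kcal

ΔH_rxn = -97.9 kcal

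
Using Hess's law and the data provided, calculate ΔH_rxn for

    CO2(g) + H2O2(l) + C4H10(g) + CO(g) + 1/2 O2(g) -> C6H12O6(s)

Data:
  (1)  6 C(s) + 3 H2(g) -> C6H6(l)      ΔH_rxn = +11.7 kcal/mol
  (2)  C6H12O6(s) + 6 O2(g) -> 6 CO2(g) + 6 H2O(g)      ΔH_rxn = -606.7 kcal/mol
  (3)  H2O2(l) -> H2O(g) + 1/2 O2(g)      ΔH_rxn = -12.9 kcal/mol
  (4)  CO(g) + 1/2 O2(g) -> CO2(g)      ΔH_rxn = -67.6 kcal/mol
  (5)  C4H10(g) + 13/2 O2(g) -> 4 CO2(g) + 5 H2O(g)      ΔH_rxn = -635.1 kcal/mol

ΔH_rxn = -108.9 kcal/mol

(1): not needed.
(2) reversed: +606.7 kcal/mol
(3) as written: -12.9 kcal/mol
(4) as written: -67.6 kcal/mol
(5) as written: -635.1 kcal/mol
Combining the equations, ΔH_rxn = (-1)·(-606.7) + (1)·(-12.9) + (1)·(-67.6) + (1)·(-635.1) = -108.9 kcal/mol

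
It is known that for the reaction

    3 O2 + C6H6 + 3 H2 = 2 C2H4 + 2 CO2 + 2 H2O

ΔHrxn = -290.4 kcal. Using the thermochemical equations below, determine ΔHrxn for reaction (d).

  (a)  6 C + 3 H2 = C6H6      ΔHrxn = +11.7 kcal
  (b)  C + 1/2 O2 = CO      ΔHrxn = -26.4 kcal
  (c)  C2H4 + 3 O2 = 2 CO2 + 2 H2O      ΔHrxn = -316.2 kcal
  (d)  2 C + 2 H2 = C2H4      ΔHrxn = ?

(a) reversed (C6H6 must end up as a reactant): -11.7 kcal
(b): not needed (CO appears nowhere else).
(c) as written (CO2 already on the product side): -316.2 kcal
(d) × 3: contributes 3·x
-290.4 = (-11.7) + (-316.2) + 3·x
x = (-290.4 − (-327.9)) / (3) = 12.5 kcal

ΔHrxn = 12.5 kcal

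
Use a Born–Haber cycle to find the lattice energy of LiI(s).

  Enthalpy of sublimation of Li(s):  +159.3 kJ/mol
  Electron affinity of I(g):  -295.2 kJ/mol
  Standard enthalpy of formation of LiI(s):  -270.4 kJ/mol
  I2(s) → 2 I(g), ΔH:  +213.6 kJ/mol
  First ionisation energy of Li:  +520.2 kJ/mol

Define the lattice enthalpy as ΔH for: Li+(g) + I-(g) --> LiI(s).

ΔHf° = 1·ΔHsub + 1·(ΣIE) + 1/2·D(I2) + 1·EA + U
-270.4 = 1·(+159.3) + 1·(+520.2) + 1/2·(+213.6) + 1·(-295.2) + U
U = -270.4 − (+491.1) = -761.5 kJ/mol

U = -761.5 kJ/mol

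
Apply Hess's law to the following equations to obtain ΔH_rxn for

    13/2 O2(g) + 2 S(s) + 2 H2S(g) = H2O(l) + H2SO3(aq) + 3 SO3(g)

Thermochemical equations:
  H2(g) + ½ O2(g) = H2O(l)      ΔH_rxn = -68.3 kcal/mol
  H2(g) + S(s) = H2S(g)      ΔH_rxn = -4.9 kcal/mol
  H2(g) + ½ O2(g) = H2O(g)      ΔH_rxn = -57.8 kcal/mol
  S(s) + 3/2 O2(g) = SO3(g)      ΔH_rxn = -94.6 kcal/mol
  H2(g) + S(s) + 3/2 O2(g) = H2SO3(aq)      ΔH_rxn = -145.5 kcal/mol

equation 1 as written (H2O(l) already on the product side): -68.3 kcal/mol
equation 2 reversed and × 2 (H2S(g) must end up as a reactant; ×2 to match 2 H2S(g) in the target): (-2)·(-4.9) = +9.8 kcal/mol
equation 3: not needed (H2O(g) appears nowhere else).
equation 4 × 3 (×3 to match 3 SO3(g) in the target): (3)·(-94.6) = -283.8 kcal/mol
equation 5 as written (H2SO3(aq) already on the product side): -145.5 kcal/mol
Since enthalpy is a state function, ΔH_rxn = (1)·(-68.3) + (-2)·(-4.9) + (3)·(-94.6) + (1)·(-145.5) = -487.8 kcal/mol

ΔH_rxn = -487.8 kcal/mol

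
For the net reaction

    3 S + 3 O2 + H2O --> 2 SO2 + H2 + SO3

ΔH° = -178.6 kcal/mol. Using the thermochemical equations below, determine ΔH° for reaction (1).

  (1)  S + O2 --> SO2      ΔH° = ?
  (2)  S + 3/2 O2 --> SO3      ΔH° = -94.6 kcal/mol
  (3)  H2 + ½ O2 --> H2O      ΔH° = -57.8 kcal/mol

ΔH° = -70.9 kcal/mol

(1) × 2 (×2 to match 2 SO2 in the target): contributes 2·x
(2) as written (SO3 already on the product side): -94.6 kcal/mol
(3) reversed (H2O must end up as a reactant): +57.8 kcal/mol
-178.6 = (-94.6) + (+57.8) + 2·x
x = (-178.6 − (-36.8)) / (2) = -70.9 kcal/mol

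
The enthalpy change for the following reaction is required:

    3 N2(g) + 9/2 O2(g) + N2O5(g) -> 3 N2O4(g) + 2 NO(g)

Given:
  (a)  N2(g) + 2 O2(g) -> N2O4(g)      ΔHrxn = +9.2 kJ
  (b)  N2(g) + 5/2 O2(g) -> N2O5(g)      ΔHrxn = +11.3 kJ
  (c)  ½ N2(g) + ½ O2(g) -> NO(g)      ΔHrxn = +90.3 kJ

ΔHrxn = 196.9 kJ

(a) × 3: (3)·(+9.2) = +27.6 kJ
(b) reversed: -11.3 kJ
(c) × 2: (2)·(+90.3) = +180.6 kJ
Since enthalpy is a state function, ΔHrxn = (3)·(+9.2) + (-1)·(+11.3) + (2)·(+90.3) = 196.9 kJ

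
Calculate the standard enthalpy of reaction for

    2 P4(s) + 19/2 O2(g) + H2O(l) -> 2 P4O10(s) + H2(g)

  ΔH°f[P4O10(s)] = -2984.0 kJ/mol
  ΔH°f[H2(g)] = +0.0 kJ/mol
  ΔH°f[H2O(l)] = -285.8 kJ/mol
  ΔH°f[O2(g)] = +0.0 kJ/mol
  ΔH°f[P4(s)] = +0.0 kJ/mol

ΔH_rxn = -5682.2 kJ/mol

ΔH°rxn = Σ nΔHf°(products) − Σ nΔHf°(reactants).
Products: 2·(-2984.0) + 1·(+0.0) = -5968.0
Reactants: 2·(+0.0) + 19/2·(+0.0) + 1·(-285.8) = -285.8
ΔH_rxn = (-5968.0) − (-285.8) = -5682.2 kJ/mol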